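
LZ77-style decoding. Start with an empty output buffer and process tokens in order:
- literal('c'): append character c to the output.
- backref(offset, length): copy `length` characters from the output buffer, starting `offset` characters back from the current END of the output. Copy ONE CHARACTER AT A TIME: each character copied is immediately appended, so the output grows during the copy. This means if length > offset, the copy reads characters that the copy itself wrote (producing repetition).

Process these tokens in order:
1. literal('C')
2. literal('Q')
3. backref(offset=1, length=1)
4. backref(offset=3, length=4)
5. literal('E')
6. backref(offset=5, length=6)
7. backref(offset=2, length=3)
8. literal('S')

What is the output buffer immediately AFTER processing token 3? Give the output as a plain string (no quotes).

Token 1: literal('C'). Output: "C"
Token 2: literal('Q'). Output: "CQ"
Token 3: backref(off=1, len=1). Copied 'Q' from pos 1. Output: "CQQ"

Answer: CQQ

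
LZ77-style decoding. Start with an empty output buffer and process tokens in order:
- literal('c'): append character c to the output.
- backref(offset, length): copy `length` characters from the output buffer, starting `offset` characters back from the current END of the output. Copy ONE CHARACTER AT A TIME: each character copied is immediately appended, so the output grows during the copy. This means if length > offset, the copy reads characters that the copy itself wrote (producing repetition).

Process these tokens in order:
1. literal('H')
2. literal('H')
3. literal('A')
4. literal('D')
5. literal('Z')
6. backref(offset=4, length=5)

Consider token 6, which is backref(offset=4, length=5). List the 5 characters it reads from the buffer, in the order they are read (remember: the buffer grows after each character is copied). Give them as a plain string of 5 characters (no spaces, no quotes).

Answer: HADZH

Derivation:
Token 1: literal('H'). Output: "H"
Token 2: literal('H'). Output: "HH"
Token 3: literal('A'). Output: "HHA"
Token 4: literal('D'). Output: "HHAD"
Token 5: literal('Z'). Output: "HHADZ"
Token 6: backref(off=4, len=5). Buffer before: "HHADZ" (len 5)
  byte 1: read out[1]='H', append. Buffer now: "HHADZH"
  byte 2: read out[2]='A', append. Buffer now: "HHADZHA"
  byte 3: read out[3]='D', append. Buffer now: "HHADZHAD"
  byte 4: read out[4]='Z', append. Buffer now: "HHADZHADZ"
  byte 5: read out[5]='H', append. Buffer now: "HHADZHADZH"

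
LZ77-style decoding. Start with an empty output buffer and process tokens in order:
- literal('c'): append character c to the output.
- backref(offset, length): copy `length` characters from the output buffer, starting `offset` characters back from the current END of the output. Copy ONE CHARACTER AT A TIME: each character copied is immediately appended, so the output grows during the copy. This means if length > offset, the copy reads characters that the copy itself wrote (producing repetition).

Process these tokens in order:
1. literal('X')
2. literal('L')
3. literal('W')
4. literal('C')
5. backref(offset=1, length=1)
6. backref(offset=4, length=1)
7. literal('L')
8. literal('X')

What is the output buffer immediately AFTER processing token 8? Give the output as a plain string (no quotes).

Token 1: literal('X'). Output: "X"
Token 2: literal('L'). Output: "XL"
Token 3: literal('W'). Output: "XLW"
Token 4: literal('C'). Output: "XLWC"
Token 5: backref(off=1, len=1). Copied 'C' from pos 3. Output: "XLWCC"
Token 6: backref(off=4, len=1). Copied 'L' from pos 1. Output: "XLWCCL"
Token 7: literal('L'). Output: "XLWCCLL"
Token 8: literal('X'). Output: "XLWCCLLX"

Answer: XLWCCLLX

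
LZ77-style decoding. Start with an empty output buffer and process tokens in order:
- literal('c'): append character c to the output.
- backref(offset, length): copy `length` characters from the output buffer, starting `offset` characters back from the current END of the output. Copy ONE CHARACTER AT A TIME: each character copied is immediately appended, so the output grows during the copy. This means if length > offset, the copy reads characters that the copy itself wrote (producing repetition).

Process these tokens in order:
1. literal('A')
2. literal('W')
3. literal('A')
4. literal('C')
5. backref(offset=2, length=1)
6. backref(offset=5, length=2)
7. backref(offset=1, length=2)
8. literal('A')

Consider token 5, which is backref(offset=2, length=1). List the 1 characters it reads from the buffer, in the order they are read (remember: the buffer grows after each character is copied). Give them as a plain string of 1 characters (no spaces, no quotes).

Token 1: literal('A'). Output: "A"
Token 2: literal('W'). Output: "AW"
Token 3: literal('A'). Output: "AWA"
Token 4: literal('C'). Output: "AWAC"
Token 5: backref(off=2, len=1). Buffer before: "AWAC" (len 4)
  byte 1: read out[2]='A', append. Buffer now: "AWACA"

Answer: A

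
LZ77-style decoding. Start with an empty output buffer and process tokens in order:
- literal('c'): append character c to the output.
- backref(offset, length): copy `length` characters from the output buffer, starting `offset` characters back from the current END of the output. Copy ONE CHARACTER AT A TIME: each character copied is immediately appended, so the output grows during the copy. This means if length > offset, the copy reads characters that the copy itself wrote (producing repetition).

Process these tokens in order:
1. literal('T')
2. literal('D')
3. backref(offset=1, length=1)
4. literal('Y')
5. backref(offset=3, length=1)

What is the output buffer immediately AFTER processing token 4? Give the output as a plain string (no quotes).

Answer: TDDY

Derivation:
Token 1: literal('T'). Output: "T"
Token 2: literal('D'). Output: "TD"
Token 3: backref(off=1, len=1). Copied 'D' from pos 1. Output: "TDD"
Token 4: literal('Y'). Output: "TDDY"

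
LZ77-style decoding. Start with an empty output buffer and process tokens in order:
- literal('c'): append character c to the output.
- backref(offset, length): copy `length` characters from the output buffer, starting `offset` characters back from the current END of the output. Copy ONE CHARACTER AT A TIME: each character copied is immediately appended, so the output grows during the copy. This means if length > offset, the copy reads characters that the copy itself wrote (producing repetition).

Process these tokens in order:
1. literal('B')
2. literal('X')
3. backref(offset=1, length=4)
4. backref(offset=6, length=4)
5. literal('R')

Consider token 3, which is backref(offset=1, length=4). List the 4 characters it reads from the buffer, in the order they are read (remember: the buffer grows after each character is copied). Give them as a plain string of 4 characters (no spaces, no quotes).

Token 1: literal('B'). Output: "B"
Token 2: literal('X'). Output: "BX"
Token 3: backref(off=1, len=4). Buffer before: "BX" (len 2)
  byte 1: read out[1]='X', append. Buffer now: "BXX"
  byte 2: read out[2]='X', append. Buffer now: "BXXX"
  byte 3: read out[3]='X', append. Buffer now: "BXXXX"
  byte 4: read out[4]='X', append. Buffer now: "BXXXXX"

Answer: XXXX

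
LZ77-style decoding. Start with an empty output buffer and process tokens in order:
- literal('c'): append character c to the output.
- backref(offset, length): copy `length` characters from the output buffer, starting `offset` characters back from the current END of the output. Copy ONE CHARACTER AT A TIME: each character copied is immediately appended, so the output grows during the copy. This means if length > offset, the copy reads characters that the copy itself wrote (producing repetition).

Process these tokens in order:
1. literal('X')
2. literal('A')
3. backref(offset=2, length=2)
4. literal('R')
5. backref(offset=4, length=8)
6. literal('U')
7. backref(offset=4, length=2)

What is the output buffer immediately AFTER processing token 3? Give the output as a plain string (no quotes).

Answer: XAXA

Derivation:
Token 1: literal('X'). Output: "X"
Token 2: literal('A'). Output: "XA"
Token 3: backref(off=2, len=2). Copied 'XA' from pos 0. Output: "XAXA"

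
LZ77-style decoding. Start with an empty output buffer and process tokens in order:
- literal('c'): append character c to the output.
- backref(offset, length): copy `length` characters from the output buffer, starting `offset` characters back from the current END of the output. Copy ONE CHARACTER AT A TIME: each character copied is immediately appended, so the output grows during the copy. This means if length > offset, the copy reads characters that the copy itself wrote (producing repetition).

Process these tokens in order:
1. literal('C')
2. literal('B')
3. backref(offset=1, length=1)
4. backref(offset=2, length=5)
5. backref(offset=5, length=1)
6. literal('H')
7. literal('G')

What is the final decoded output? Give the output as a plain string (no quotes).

Answer: CBBBBBBBBHG

Derivation:
Token 1: literal('C'). Output: "C"
Token 2: literal('B'). Output: "CB"
Token 3: backref(off=1, len=1). Copied 'B' from pos 1. Output: "CBB"
Token 4: backref(off=2, len=5) (overlapping!). Copied 'BBBBB' from pos 1. Output: "CBBBBBBB"
Token 5: backref(off=5, len=1). Copied 'B' from pos 3. Output: "CBBBBBBBB"
Token 6: literal('H'). Output: "CBBBBBBBBH"
Token 7: literal('G'). Output: "CBBBBBBBBHG"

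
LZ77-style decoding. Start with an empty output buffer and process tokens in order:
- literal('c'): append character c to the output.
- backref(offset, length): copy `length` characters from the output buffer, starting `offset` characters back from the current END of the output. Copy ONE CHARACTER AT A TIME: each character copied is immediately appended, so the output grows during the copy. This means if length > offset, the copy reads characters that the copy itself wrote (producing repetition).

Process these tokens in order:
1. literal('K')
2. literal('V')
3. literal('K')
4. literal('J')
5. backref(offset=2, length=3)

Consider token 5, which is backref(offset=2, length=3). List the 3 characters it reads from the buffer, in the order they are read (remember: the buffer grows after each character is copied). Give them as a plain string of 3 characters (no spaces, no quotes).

Answer: KJK

Derivation:
Token 1: literal('K'). Output: "K"
Token 2: literal('V'). Output: "KV"
Token 3: literal('K'). Output: "KVK"
Token 4: literal('J'). Output: "KVKJ"
Token 5: backref(off=2, len=3). Buffer before: "KVKJ" (len 4)
  byte 1: read out[2]='K', append. Buffer now: "KVKJK"
  byte 2: read out[3]='J', append. Buffer now: "KVKJKJ"
  byte 3: read out[4]='K', append. Buffer now: "KVKJKJK"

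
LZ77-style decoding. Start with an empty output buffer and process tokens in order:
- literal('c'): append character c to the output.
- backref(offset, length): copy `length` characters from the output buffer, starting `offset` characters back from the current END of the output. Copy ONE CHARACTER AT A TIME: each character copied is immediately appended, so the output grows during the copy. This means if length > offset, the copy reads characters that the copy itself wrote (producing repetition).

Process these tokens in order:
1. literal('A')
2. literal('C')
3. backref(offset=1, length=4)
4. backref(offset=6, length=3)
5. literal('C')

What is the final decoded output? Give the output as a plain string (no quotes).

Answer: ACCCCCACCC

Derivation:
Token 1: literal('A'). Output: "A"
Token 2: literal('C'). Output: "AC"
Token 3: backref(off=1, len=4) (overlapping!). Copied 'CCCC' from pos 1. Output: "ACCCCC"
Token 4: backref(off=6, len=3). Copied 'ACC' from pos 0. Output: "ACCCCCACC"
Token 5: literal('C'). Output: "ACCCCCACCC"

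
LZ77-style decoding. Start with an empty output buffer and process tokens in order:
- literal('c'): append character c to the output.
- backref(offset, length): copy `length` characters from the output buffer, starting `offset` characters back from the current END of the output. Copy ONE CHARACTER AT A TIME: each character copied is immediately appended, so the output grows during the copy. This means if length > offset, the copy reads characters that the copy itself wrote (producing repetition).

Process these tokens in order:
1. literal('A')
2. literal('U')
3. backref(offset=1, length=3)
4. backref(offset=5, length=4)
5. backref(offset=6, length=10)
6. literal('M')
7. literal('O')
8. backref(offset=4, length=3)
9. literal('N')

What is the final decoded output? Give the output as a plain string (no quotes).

Answer: AUUUUAUUUUUAUUUUUAUMOAUMN

Derivation:
Token 1: literal('A'). Output: "A"
Token 2: literal('U'). Output: "AU"
Token 3: backref(off=1, len=3) (overlapping!). Copied 'UUU' from pos 1. Output: "AUUUU"
Token 4: backref(off=5, len=4). Copied 'AUUU' from pos 0. Output: "AUUUUAUUU"
Token 5: backref(off=6, len=10) (overlapping!). Copied 'UUAUUUUUAU' from pos 3. Output: "AUUUUAUUUUUAUUUUUAU"
Token 6: literal('M'). Output: "AUUUUAUUUUUAUUUUUAUM"
Token 7: literal('O'). Output: "AUUUUAUUUUUAUUUUUAUMO"
Token 8: backref(off=4, len=3). Copied 'AUM' from pos 17. Output: "AUUUUAUUUUUAUUUUUAUMOAUM"
Token 9: literal('N'). Output: "AUUUUAUUUUUAUUUUUAUMOAUMN"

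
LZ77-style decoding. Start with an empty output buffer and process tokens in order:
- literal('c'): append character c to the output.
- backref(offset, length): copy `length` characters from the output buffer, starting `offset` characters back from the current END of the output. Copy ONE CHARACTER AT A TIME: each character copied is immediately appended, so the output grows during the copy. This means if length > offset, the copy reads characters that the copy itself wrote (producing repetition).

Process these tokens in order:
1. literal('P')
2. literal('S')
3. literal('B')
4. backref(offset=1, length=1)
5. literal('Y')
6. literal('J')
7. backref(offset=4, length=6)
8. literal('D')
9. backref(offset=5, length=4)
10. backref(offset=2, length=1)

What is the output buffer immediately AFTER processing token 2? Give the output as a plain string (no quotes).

Token 1: literal('P'). Output: "P"
Token 2: literal('S'). Output: "PS"

Answer: PS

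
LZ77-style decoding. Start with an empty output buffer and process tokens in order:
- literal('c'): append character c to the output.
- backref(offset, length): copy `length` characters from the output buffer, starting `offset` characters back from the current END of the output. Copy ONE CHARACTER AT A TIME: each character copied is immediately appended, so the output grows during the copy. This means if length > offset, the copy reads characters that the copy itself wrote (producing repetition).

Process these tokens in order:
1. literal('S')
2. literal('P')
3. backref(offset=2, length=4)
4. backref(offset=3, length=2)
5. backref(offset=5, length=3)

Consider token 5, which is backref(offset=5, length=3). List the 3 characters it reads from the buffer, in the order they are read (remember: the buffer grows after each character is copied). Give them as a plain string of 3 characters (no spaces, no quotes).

Answer: PSP

Derivation:
Token 1: literal('S'). Output: "S"
Token 2: literal('P'). Output: "SP"
Token 3: backref(off=2, len=4) (overlapping!). Copied 'SPSP' from pos 0. Output: "SPSPSP"
Token 4: backref(off=3, len=2). Copied 'PS' from pos 3. Output: "SPSPSPPS"
Token 5: backref(off=5, len=3). Buffer before: "SPSPSPPS" (len 8)
  byte 1: read out[3]='P', append. Buffer now: "SPSPSPPSP"
  byte 2: read out[4]='S', append. Buffer now: "SPSPSPPSPS"
  byte 3: read out[5]='P', append. Buffer now: "SPSPSPPSPSP"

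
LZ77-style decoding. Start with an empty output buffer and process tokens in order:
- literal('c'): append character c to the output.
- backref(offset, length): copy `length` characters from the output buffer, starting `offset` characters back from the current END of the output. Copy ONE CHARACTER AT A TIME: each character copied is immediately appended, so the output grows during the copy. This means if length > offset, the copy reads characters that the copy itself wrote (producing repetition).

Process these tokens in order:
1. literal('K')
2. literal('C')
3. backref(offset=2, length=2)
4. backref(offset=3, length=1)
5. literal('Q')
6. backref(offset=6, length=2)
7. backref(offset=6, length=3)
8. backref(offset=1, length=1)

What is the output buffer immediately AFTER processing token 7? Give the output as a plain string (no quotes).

Token 1: literal('K'). Output: "K"
Token 2: literal('C'). Output: "KC"
Token 3: backref(off=2, len=2). Copied 'KC' from pos 0. Output: "KCKC"
Token 4: backref(off=3, len=1). Copied 'C' from pos 1. Output: "KCKCC"
Token 5: literal('Q'). Output: "KCKCCQ"
Token 6: backref(off=6, len=2). Copied 'KC' from pos 0. Output: "KCKCCQKC"
Token 7: backref(off=6, len=3). Copied 'KCC' from pos 2. Output: "KCKCCQKCKCC"

Answer: KCKCCQKCKCC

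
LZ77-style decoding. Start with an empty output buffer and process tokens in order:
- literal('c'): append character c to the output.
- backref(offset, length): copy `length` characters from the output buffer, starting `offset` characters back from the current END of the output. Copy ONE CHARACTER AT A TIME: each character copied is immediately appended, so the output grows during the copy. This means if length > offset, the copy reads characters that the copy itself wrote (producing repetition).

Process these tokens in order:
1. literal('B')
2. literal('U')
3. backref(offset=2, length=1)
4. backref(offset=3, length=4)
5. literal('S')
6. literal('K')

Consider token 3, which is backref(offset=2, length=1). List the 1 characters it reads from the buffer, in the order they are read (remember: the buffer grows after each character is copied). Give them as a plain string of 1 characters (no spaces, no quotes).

Answer: B

Derivation:
Token 1: literal('B'). Output: "B"
Token 2: literal('U'). Output: "BU"
Token 3: backref(off=2, len=1). Buffer before: "BU" (len 2)
  byte 1: read out[0]='B', append. Buffer now: "BUB"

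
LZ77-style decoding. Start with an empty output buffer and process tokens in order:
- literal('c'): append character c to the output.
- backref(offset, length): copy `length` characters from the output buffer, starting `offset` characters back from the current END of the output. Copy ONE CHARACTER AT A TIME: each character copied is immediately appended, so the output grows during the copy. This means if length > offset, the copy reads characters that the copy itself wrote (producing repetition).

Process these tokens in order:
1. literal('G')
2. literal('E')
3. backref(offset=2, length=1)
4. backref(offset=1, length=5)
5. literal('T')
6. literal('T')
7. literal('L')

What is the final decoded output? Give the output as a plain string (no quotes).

Answer: GEGGGGGGTTL

Derivation:
Token 1: literal('G'). Output: "G"
Token 2: literal('E'). Output: "GE"
Token 3: backref(off=2, len=1). Copied 'G' from pos 0. Output: "GEG"
Token 4: backref(off=1, len=5) (overlapping!). Copied 'GGGGG' from pos 2. Output: "GEGGGGGG"
Token 5: literal('T'). Output: "GEGGGGGGT"
Token 6: literal('T'). Output: "GEGGGGGGTT"
Token 7: literal('L'). Output: "GEGGGGGGTTL"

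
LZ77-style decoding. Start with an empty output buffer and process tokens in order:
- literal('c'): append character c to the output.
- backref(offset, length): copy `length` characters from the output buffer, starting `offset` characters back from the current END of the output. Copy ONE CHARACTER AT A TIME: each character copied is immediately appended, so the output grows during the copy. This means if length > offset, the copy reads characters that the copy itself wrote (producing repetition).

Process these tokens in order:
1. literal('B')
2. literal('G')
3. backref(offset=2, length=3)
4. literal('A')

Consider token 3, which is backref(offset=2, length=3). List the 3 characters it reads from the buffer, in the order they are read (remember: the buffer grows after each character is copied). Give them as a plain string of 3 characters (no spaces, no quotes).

Answer: BGB

Derivation:
Token 1: literal('B'). Output: "B"
Token 2: literal('G'). Output: "BG"
Token 3: backref(off=2, len=3). Buffer before: "BG" (len 2)
  byte 1: read out[0]='B', append. Buffer now: "BGB"
  byte 2: read out[1]='G', append. Buffer now: "BGBG"
  byte 3: read out[2]='B', append. Buffer now: "BGBGB"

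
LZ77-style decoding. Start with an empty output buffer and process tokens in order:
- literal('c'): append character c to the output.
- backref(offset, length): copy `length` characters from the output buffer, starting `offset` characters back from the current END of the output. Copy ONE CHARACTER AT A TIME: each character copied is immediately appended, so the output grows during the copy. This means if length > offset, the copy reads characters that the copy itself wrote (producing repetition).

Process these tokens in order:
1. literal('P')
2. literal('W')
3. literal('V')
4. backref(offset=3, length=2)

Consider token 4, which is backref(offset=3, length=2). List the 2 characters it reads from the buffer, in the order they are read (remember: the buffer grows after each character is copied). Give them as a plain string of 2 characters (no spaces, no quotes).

Answer: PW

Derivation:
Token 1: literal('P'). Output: "P"
Token 2: literal('W'). Output: "PW"
Token 3: literal('V'). Output: "PWV"
Token 4: backref(off=3, len=2). Buffer before: "PWV" (len 3)
  byte 1: read out[0]='P', append. Buffer now: "PWVP"
  byte 2: read out[1]='W', append. Buffer now: "PWVPW"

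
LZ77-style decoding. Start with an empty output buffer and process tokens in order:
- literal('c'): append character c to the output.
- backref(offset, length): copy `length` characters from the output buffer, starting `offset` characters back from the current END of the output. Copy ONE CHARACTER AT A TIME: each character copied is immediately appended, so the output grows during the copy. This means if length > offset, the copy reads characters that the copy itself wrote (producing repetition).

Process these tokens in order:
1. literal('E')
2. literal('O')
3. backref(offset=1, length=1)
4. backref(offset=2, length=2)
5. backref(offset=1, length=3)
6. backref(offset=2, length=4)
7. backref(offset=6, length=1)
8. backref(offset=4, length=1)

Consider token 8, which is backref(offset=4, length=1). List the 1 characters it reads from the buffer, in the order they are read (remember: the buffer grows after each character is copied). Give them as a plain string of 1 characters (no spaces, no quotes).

Token 1: literal('E'). Output: "E"
Token 2: literal('O'). Output: "EO"
Token 3: backref(off=1, len=1). Copied 'O' from pos 1. Output: "EOO"
Token 4: backref(off=2, len=2). Copied 'OO' from pos 1. Output: "EOOOO"
Token 5: backref(off=1, len=3) (overlapping!). Copied 'OOO' from pos 4. Output: "EOOOOOOO"
Token 6: backref(off=2, len=4) (overlapping!). Copied 'OOOO' from pos 6. Output: "EOOOOOOOOOOO"
Token 7: backref(off=6, len=1). Copied 'O' from pos 6. Output: "EOOOOOOOOOOOO"
Token 8: backref(off=4, len=1). Buffer before: "EOOOOOOOOOOOO" (len 13)
  byte 1: read out[9]='O', append. Buffer now: "EOOOOOOOOOOOOO"

Answer: O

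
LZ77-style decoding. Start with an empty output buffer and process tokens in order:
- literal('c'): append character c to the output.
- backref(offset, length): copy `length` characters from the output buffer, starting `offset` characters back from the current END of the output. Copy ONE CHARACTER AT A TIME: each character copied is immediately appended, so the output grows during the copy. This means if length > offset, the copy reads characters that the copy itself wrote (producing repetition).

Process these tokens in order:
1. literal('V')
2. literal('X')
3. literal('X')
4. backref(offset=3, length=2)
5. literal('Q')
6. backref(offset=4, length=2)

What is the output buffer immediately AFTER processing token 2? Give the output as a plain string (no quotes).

Token 1: literal('V'). Output: "V"
Token 2: literal('X'). Output: "VX"

Answer: VX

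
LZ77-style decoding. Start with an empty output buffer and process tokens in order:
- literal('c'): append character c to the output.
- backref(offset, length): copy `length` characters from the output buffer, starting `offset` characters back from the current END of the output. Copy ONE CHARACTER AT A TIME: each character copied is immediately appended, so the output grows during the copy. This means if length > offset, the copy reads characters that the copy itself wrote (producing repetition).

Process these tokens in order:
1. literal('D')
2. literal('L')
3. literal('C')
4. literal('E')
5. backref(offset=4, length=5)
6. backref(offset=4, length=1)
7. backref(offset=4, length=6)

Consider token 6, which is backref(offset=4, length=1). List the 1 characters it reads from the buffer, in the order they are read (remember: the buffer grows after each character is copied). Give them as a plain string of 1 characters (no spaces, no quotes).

Answer: L

Derivation:
Token 1: literal('D'). Output: "D"
Token 2: literal('L'). Output: "DL"
Token 3: literal('C'). Output: "DLC"
Token 4: literal('E'). Output: "DLCE"
Token 5: backref(off=4, len=5) (overlapping!). Copied 'DLCED' from pos 0. Output: "DLCEDLCED"
Token 6: backref(off=4, len=1). Buffer before: "DLCEDLCED" (len 9)
  byte 1: read out[5]='L', append. Buffer now: "DLCEDLCEDL"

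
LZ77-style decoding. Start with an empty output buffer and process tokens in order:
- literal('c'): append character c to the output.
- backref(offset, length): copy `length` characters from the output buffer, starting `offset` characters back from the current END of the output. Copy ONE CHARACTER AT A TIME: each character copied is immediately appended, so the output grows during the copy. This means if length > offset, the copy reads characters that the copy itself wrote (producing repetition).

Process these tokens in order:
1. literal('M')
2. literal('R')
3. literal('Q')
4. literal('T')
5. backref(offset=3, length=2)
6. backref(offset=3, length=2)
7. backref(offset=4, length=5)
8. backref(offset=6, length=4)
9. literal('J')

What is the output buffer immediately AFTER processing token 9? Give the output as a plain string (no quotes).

Answer: MRQTRQTRRQTRRRRQTJ

Derivation:
Token 1: literal('M'). Output: "M"
Token 2: literal('R'). Output: "MR"
Token 3: literal('Q'). Output: "MRQ"
Token 4: literal('T'). Output: "MRQT"
Token 5: backref(off=3, len=2). Copied 'RQ' from pos 1. Output: "MRQTRQ"
Token 6: backref(off=3, len=2). Copied 'TR' from pos 3. Output: "MRQTRQTR"
Token 7: backref(off=4, len=5) (overlapping!). Copied 'RQTRR' from pos 4. Output: "MRQTRQTRRQTRR"
Token 8: backref(off=6, len=4). Copied 'RRQT' from pos 7. Output: "MRQTRQTRRQTRRRRQT"
Token 9: literal('J'). Output: "MRQTRQTRRQTRRRRQTJ"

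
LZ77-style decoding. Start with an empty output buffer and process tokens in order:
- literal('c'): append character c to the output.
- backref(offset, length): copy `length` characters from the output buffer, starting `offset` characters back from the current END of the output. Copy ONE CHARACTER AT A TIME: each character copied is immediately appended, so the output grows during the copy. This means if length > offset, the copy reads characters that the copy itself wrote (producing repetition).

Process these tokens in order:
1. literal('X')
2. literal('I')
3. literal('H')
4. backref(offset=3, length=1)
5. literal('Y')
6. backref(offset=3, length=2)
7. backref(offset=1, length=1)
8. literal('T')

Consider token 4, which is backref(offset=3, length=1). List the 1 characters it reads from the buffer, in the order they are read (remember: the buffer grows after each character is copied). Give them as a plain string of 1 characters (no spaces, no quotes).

Answer: X

Derivation:
Token 1: literal('X'). Output: "X"
Token 2: literal('I'). Output: "XI"
Token 3: literal('H'). Output: "XIH"
Token 4: backref(off=3, len=1). Buffer before: "XIH" (len 3)
  byte 1: read out[0]='X', append. Buffer now: "XIHX"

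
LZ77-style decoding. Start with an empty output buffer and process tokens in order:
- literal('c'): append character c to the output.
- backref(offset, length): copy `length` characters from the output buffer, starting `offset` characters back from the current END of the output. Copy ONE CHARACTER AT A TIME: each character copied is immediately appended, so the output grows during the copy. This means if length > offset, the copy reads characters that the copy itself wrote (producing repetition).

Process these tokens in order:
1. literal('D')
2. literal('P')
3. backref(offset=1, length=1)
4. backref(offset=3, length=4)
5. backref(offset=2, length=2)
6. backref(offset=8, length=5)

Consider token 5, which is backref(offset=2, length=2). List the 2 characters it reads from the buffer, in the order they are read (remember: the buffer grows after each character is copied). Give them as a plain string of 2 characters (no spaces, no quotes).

Token 1: literal('D'). Output: "D"
Token 2: literal('P'). Output: "DP"
Token 3: backref(off=1, len=1). Copied 'P' from pos 1. Output: "DPP"
Token 4: backref(off=3, len=4) (overlapping!). Copied 'DPPD' from pos 0. Output: "DPPDPPD"
Token 5: backref(off=2, len=2). Buffer before: "DPPDPPD" (len 7)
  byte 1: read out[5]='P', append. Buffer now: "DPPDPPDP"
  byte 2: read out[6]='D', append. Buffer now: "DPPDPPDPD"

Answer: PD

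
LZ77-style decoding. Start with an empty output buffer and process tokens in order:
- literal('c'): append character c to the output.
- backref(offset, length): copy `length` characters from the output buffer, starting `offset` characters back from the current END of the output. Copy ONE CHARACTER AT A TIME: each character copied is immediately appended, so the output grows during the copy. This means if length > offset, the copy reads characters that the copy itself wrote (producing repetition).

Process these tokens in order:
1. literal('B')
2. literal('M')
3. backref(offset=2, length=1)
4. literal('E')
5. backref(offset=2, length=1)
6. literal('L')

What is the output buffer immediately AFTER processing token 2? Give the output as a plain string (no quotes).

Token 1: literal('B'). Output: "B"
Token 2: literal('M'). Output: "BM"

Answer: BM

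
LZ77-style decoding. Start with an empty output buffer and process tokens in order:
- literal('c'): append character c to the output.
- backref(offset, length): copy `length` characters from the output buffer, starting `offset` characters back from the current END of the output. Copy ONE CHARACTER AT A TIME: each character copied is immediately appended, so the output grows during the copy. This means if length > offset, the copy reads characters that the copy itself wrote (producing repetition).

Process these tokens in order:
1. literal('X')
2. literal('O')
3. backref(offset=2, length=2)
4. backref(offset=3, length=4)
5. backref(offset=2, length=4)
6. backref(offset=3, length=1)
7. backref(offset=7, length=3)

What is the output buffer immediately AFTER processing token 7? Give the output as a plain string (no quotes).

Token 1: literal('X'). Output: "X"
Token 2: literal('O'). Output: "XO"
Token 3: backref(off=2, len=2). Copied 'XO' from pos 0. Output: "XOXO"
Token 4: backref(off=3, len=4) (overlapping!). Copied 'OXOO' from pos 1. Output: "XOXOOXOO"
Token 5: backref(off=2, len=4) (overlapping!). Copied 'OOOO' from pos 6. Output: "XOXOOXOOOOOO"
Token 6: backref(off=3, len=1). Copied 'O' from pos 9. Output: "XOXOOXOOOOOOO"
Token 7: backref(off=7, len=3). Copied 'OOO' from pos 6. Output: "XOXOOXOOOOOOOOOO"

Answer: XOXOOXOOOOOOOOOO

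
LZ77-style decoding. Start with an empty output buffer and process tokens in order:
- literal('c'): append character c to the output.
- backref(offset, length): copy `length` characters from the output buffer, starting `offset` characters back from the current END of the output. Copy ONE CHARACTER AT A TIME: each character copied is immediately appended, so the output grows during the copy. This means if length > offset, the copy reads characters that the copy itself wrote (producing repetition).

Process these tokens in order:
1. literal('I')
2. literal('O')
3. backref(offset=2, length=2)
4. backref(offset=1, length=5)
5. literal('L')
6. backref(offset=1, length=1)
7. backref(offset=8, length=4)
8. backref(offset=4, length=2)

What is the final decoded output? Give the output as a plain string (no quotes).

Token 1: literal('I'). Output: "I"
Token 2: literal('O'). Output: "IO"
Token 3: backref(off=2, len=2). Copied 'IO' from pos 0. Output: "IOIO"
Token 4: backref(off=1, len=5) (overlapping!). Copied 'OOOOO' from pos 3. Output: "IOIOOOOOO"
Token 5: literal('L'). Output: "IOIOOOOOOL"
Token 6: backref(off=1, len=1). Copied 'L' from pos 9. Output: "IOIOOOOOOLL"
Token 7: backref(off=8, len=4). Copied 'OOOO' from pos 3. Output: "IOIOOOOOOLLOOOO"
Token 8: backref(off=4, len=2). Copied 'OO' from pos 11. Output: "IOIOOOOOOLLOOOOOO"

Answer: IOIOOOOOOLLOOOOOO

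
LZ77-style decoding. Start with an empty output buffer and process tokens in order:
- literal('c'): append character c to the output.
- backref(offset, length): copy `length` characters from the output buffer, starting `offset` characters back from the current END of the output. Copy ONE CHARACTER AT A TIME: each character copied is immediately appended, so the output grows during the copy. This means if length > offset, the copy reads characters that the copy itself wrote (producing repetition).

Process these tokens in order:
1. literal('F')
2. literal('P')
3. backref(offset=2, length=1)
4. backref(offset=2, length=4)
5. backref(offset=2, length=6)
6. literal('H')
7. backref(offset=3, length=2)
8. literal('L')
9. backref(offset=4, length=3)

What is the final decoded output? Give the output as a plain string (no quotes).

Answer: FPFPFPFPFPFPFHPFLHPF

Derivation:
Token 1: literal('F'). Output: "F"
Token 2: literal('P'). Output: "FP"
Token 3: backref(off=2, len=1). Copied 'F' from pos 0. Output: "FPF"
Token 4: backref(off=2, len=4) (overlapping!). Copied 'PFPF' from pos 1. Output: "FPFPFPF"
Token 5: backref(off=2, len=6) (overlapping!). Copied 'PFPFPF' from pos 5. Output: "FPFPFPFPFPFPF"
Token 6: literal('H'). Output: "FPFPFPFPFPFPFH"
Token 7: backref(off=3, len=2). Copied 'PF' from pos 11. Output: "FPFPFPFPFPFPFHPF"
Token 8: literal('L'). Output: "FPFPFPFPFPFPFHPFL"
Token 9: backref(off=4, len=3). Copied 'HPF' from pos 13. Output: "FPFPFPFPFPFPFHPFLHPF"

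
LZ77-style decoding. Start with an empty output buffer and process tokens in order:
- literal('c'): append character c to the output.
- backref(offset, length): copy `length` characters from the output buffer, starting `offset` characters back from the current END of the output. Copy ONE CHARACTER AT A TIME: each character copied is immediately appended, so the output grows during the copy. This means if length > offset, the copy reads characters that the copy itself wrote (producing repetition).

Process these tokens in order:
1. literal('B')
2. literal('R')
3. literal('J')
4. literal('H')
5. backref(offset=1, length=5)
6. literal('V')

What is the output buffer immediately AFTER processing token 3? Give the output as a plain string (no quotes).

Answer: BRJ

Derivation:
Token 1: literal('B'). Output: "B"
Token 2: literal('R'). Output: "BR"
Token 3: literal('J'). Output: "BRJ"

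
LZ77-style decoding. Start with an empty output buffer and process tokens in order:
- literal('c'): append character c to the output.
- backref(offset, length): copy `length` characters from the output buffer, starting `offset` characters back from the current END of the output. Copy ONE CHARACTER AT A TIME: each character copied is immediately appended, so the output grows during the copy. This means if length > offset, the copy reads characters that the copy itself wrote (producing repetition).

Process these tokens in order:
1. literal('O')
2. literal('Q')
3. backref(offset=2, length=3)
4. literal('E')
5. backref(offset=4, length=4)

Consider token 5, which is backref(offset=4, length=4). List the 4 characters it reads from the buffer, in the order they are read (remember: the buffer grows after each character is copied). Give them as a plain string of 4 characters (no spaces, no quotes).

Answer: OQOE

Derivation:
Token 1: literal('O'). Output: "O"
Token 2: literal('Q'). Output: "OQ"
Token 3: backref(off=2, len=3) (overlapping!). Copied 'OQO' from pos 0. Output: "OQOQO"
Token 4: literal('E'). Output: "OQOQOE"
Token 5: backref(off=4, len=4). Buffer before: "OQOQOE" (len 6)
  byte 1: read out[2]='O', append. Buffer now: "OQOQOEO"
  byte 2: read out[3]='Q', append. Buffer now: "OQOQOEOQ"
  byte 3: read out[4]='O', append. Buffer now: "OQOQOEOQO"
  byte 4: read out[5]='E', append. Buffer now: "OQOQOEOQOE"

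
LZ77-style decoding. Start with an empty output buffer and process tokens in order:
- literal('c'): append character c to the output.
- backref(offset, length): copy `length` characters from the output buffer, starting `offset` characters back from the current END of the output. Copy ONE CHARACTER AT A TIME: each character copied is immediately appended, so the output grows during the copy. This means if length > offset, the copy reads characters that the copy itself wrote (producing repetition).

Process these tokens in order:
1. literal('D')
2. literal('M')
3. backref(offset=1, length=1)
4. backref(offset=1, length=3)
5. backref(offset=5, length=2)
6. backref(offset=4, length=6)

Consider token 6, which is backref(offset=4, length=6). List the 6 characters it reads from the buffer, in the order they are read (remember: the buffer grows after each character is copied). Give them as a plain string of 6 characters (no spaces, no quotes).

Token 1: literal('D'). Output: "D"
Token 2: literal('M'). Output: "DM"
Token 3: backref(off=1, len=1). Copied 'M' from pos 1. Output: "DMM"
Token 4: backref(off=1, len=3) (overlapping!). Copied 'MMM' from pos 2. Output: "DMMMMM"
Token 5: backref(off=5, len=2). Copied 'MM' from pos 1. Output: "DMMMMMMM"
Token 6: backref(off=4, len=6). Buffer before: "DMMMMMMM" (len 8)
  byte 1: read out[4]='M', append. Buffer now: "DMMMMMMMM"
  byte 2: read out[5]='M', append. Buffer now: "DMMMMMMMMM"
  byte 3: read out[6]='M', append. Buffer now: "DMMMMMMMMMM"
  byte 4: read out[7]='M', append. Buffer now: "DMMMMMMMMMMM"
  byte 5: read out[8]='M', append. Buffer now: "DMMMMMMMMMMMM"
  byte 6: read out[9]='M', append. Buffer now: "DMMMMMMMMMMMMM"

Answer: MMMMMM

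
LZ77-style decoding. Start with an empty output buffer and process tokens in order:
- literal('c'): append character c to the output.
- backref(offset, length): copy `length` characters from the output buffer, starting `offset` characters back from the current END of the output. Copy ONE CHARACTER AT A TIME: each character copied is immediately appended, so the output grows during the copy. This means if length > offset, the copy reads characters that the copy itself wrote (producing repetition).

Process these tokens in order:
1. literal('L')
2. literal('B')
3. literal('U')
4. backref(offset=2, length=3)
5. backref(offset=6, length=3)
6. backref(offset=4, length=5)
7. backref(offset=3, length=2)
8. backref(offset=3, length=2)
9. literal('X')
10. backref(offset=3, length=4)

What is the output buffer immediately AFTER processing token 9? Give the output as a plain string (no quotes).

Answer: LBUBUBLBUBLBUBBUBBX

Derivation:
Token 1: literal('L'). Output: "L"
Token 2: literal('B'). Output: "LB"
Token 3: literal('U'). Output: "LBU"
Token 4: backref(off=2, len=3) (overlapping!). Copied 'BUB' from pos 1. Output: "LBUBUB"
Token 5: backref(off=6, len=3). Copied 'LBU' from pos 0. Output: "LBUBUBLBU"
Token 6: backref(off=4, len=5) (overlapping!). Copied 'BLBUB' from pos 5. Output: "LBUBUBLBUBLBUB"
Token 7: backref(off=3, len=2). Copied 'BU' from pos 11. Output: "LBUBUBLBUBLBUBBU"
Token 8: backref(off=3, len=2). Copied 'BB' from pos 13. Output: "LBUBUBLBUBLBUBBUBB"
Token 9: literal('X'). Output: "LBUBUBLBUBLBUBBUBBX"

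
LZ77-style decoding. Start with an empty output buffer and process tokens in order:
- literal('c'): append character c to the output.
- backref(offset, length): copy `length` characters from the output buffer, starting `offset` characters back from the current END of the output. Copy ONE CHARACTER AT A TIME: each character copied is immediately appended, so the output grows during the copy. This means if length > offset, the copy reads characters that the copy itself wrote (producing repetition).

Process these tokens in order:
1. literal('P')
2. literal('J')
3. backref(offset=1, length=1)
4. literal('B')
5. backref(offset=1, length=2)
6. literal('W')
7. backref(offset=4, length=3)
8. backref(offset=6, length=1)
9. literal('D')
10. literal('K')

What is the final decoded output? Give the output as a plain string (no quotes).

Token 1: literal('P'). Output: "P"
Token 2: literal('J'). Output: "PJ"
Token 3: backref(off=1, len=1). Copied 'J' from pos 1. Output: "PJJ"
Token 4: literal('B'). Output: "PJJB"
Token 5: backref(off=1, len=2) (overlapping!). Copied 'BB' from pos 3. Output: "PJJBBB"
Token 6: literal('W'). Output: "PJJBBBW"
Token 7: backref(off=4, len=3). Copied 'BBB' from pos 3. Output: "PJJBBBWBBB"
Token 8: backref(off=6, len=1). Copied 'B' from pos 4. Output: "PJJBBBWBBBB"
Token 9: literal('D'). Output: "PJJBBBWBBBBD"
Token 10: literal('K'). Output: "PJJBBBWBBBBDK"

Answer: PJJBBBWBBBBDK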